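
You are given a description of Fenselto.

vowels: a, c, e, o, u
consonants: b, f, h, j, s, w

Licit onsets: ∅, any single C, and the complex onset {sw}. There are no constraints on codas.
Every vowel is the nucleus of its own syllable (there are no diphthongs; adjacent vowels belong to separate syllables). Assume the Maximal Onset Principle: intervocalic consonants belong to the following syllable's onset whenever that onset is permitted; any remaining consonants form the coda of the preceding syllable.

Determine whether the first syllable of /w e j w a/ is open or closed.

closed

Nuclei (vowels): e, a → 2 syllables.
/e…a/ gap (V1→V2): /jw/ splits as /j/ + /w/ (/w/ is the longest suffix that is a licit onset).
So the parse is wej.wa.
Syllable 1 is /wej/ with coda /j/, so it is closed.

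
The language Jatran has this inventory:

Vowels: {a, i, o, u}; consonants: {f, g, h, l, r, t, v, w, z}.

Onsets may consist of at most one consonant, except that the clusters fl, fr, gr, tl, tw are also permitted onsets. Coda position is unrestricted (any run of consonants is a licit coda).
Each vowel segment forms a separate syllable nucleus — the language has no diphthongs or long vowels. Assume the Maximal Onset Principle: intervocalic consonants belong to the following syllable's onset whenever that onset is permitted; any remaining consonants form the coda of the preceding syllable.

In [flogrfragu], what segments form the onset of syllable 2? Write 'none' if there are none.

The vowels are o, a, u — 3 nuclei, so 3 syllables.
V1 /o/ – V2 /a/: /grfr/ — longest licit onset from the right is /fr/, leaving /gr/ as coda.
V2 /a/ – V3 /u/: /g/ is a single consonant, so it becomes the next onset.
Syllabification: flogr.fra.gu.
Syllable 2 is /fra/: onset /fr/, nucleus /a/, coda ∅.

fr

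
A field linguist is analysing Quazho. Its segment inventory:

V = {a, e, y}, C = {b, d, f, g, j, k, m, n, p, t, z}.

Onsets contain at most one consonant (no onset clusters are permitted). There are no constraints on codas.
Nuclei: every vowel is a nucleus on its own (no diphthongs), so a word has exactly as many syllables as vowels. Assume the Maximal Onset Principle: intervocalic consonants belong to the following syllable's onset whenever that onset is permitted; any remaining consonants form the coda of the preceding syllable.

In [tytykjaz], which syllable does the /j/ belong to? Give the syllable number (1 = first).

3

Nuclei (vowels): y, y, a → 3 syllables.
Between /y/ (V1) and /y/ (V2): /t/ is a single consonant, so it becomes the next onset.
Between /y/ (V2) and /a/ (V3): /kj/ splits as /k/ + /j/ (/j/ is the longest suffix that is a licit onset).
Putting it together: ty.tyk.jaz.
The /j/ is in the onset of syllable 3 (/jaz/).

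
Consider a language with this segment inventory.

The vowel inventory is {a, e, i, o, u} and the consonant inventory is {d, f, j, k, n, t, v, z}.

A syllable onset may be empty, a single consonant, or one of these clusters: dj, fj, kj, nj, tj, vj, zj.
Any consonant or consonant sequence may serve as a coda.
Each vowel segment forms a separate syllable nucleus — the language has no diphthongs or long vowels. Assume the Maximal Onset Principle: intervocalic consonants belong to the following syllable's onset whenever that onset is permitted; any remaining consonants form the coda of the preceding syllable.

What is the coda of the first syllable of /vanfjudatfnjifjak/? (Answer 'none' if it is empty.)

n

The vowels are a, u, a, i, a — 5 nuclei, so 5 syllables.
Between /a/ (V1) and /u/ (V2): /nfj/ splits as /n/ + /fj/ (/fj/ is the longest suffix that is a licit onset).
Between /u/ (V2) and /a/ (V3): /d/ is a single consonant, so it becomes the next onset.
Between /a/ (V3) and /i/ (V4): cluster /tfnj/ — the longest permitted-onset suffix is /nj/; onset = /nj/, preceding coda = /tf/.
Between /i/ (V4) and /a/ (V5): /fj/ — entire cluster is a permitted onset → onset /fj/, coda ∅.
Syllabification: van.fju.datf.nji.fjak.
Syllable 1 is /van/: onset /v/, nucleus /a/, coda /n/.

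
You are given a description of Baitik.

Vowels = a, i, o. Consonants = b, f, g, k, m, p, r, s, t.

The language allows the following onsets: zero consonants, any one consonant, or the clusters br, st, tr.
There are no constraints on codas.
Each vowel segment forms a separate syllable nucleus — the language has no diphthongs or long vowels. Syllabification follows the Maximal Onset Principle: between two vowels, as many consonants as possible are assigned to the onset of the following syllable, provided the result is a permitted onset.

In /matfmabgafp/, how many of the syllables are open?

0

Vowels present: a, a, a; each is a nucleus, giving 3 syllables.
/a…a/ gap (V1→V2): cluster /tfm/ — the longest permitted-onset suffix is /m/; onset = /m/, preceding coda = /tf/.
/a…a/ gap (V2→V3): /bg/; trying suffixes from longest down, /g/ is the first permitted one, so coda /b/ | onset /g/.
So the parse is matf.mab.gafp.
Classifying each syllable: /matf/ (closed), /mab/ (closed), /gafp/ (closed).
Open syllables: 0.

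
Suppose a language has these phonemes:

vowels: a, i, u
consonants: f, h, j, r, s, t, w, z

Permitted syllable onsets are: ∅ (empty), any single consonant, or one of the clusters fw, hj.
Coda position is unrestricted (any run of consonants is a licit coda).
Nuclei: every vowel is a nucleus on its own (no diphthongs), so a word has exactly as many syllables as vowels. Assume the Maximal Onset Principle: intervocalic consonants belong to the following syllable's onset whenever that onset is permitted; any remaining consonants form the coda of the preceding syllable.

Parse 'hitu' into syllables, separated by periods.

Vowels present: i, u; each is a nucleus, giving 2 syllables.
V1 /i/ – V2 /u/: /t/ → onset of the next syllable (single consonants are always licit onsets).

hi.tu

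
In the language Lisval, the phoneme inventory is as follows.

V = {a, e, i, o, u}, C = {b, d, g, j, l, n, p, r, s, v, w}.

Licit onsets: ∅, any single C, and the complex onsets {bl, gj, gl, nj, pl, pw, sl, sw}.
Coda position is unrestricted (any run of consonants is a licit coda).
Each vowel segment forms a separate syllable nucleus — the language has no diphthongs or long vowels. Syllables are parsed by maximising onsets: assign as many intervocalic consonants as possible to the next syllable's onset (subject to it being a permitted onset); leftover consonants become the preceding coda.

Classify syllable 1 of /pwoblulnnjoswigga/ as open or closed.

open

Nuclei (vowels): o, u, o, i, a → 5 syllables.
/o…u/ gap (V1→V2): /bl/ is a licit onset in full, so it all attaches to the next syllable.
/u…o/ gap (V2→V3): /lnnj/ splits as /ln/ + /nj/ (/nj/ is the longest suffix that is a licit onset).
/o…i/ gap (V3→V4): /sw/ — entire cluster is a permitted onset → onset /sw/, coda ∅.
/i…a/ gap (V4→V5): /gg/ — longest licit onset from the right is /g/, leaving /g/ as coda.
Putting it together: pwo.bluln.njo.swig.ga.
Syllable 1 is /pwo/; it ends in its nucleus with no coda, so it is open.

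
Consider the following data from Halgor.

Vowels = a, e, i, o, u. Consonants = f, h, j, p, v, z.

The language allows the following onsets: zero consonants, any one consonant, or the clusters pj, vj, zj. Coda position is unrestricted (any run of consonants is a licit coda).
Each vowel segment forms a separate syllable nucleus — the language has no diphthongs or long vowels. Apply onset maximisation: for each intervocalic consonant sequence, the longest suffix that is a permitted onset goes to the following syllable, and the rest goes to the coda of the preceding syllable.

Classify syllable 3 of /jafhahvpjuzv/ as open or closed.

Vowels present: a, a, u; each is a nucleus, giving 3 syllables.
Between /a/ (V1) and /a/ (V2): /fh/ — longest licit onset from the right is /h/, leaving /f/ as coda.
Between /a/ (V2) and /u/ (V3): /hvpj/; trying suffixes from longest down, /pj/ is the first permitted one, so coda /hv/ | onset /pj/.
Result: jaf.hahv.pjuzv.
Syllable 3 is /pjuzv/ with coda /zv/, so it is closed.

closed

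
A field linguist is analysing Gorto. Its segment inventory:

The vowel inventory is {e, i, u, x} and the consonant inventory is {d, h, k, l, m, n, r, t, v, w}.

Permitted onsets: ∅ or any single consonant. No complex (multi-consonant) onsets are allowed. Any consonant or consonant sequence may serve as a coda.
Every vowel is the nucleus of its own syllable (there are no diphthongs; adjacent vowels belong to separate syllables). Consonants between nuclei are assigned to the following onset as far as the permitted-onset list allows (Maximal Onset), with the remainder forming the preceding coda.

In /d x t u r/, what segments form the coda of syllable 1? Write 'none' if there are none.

none

Vowels present: x, u; each is a nucleus, giving 2 syllables.
σ1/σ2 boundary: just /t/ — single C goes to the following onset.
Result: dx.tur.
Syllable 1 is /dx/: onset /d/, nucleus /x/, coda ∅.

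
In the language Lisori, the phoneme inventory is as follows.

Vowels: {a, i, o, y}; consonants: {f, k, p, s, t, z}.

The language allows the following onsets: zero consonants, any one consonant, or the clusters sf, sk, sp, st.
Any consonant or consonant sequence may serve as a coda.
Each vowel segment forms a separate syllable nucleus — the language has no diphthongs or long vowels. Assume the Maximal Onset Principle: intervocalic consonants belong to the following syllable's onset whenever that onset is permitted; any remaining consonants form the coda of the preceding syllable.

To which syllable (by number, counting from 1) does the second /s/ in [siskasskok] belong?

Vowels present: i, a, o; each is a nucleus, giving 3 syllables.
V1 /i/ – V2 /a/: /sk/ — entire cluster is a permitted onset → onset /sk/, coda ∅.
V2 /a/ – V3 /o/: /ssk/ — longest licit onset from the right is /sk/, leaving /s/ as coda.
Result: si.skas.skok.
The second /s/ is in the onset of syllable 2 (/skas/).

2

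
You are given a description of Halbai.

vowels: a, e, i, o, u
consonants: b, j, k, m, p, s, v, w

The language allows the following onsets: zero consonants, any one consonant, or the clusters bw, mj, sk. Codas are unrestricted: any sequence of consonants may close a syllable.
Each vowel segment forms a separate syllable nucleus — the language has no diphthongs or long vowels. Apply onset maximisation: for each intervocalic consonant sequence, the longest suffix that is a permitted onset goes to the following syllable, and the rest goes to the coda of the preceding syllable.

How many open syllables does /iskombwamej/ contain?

2

Nuclei (vowels): i, o, a, e → 4 syllables.
Between /i/ (V1) and /o/ (V2): cluster /sk/ — /sk/ is itself a permitted onset, so the whole cluster goes right; preceding coda = ∅.
Between /o/ (V2) and /a/ (V3): /mbw/ — longest licit onset from the right is /bw/, leaving /m/ as coda.
Between /a/ (V3) and /e/ (V4): /m/ is a single consonant, so it becomes the next onset.
Result: i.skom.bwa.mej.
Classifying each syllable: /i/ (open), /skom/ (closed), /bwa/ (open), /mej/ (closed).
Open syllables: 2.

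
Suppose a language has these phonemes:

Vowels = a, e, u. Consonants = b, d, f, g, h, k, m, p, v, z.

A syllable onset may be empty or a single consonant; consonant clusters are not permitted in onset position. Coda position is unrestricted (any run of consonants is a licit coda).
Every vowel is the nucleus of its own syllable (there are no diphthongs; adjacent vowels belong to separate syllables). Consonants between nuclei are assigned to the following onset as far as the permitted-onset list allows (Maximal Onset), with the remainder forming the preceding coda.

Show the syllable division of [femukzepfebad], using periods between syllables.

fe.muk.zep.fe.bad

Vowels present: e, u, e, e, a; each is a nucleus, giving 5 syllables.
V1 /e/ – V2 /u/: /m/ → onset of the next syllable (single consonants are always licit onsets).
V2 /u/ – V3 /e/: cluster /kz/ — the longest permitted-onset suffix is /z/; onset = /z/, preceding coda = /k/.
V3 /e/ – V4 /e/: /pf/ — longest licit onset from the right is /f/, leaving /p/ as coda.
V4 /e/ – V5 /a/: /b/ → onset of the next syllable (single consonants are always licit onsets).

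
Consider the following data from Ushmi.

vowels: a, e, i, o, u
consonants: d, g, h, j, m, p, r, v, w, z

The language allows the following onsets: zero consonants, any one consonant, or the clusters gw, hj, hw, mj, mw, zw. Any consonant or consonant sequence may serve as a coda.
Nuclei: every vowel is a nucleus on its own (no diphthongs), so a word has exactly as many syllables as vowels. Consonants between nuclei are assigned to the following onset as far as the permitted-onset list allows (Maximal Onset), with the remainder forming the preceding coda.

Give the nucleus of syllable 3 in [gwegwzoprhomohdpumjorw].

o

Vowels present: e, o, o, o, u, o; each is a nucleus, giving 6 syllables.
The third nucleus (vowel 3 from the left) is /o/.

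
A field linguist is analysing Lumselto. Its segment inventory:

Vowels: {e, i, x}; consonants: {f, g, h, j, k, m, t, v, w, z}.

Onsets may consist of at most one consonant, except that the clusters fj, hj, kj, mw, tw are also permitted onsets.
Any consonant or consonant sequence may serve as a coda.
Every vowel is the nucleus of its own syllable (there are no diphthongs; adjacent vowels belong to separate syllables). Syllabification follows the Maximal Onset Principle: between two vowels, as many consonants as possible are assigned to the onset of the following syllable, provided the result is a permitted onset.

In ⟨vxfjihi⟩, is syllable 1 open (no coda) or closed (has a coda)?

Nuclei (vowels): x, i, i → 3 syllables.
Between /x/ (V1) and /i/ (V2): /fj/ — entire cluster is a permitted onset → onset /fj/, coda ∅.
Between /i/ (V2) and /i/ (V3): /h/ → onset of the next syllable (single consonants are always licit onsets).
Result: vx.fji.hi.
Syllable 1 is /vx/; it ends in its nucleus with no coda, so it is open.

open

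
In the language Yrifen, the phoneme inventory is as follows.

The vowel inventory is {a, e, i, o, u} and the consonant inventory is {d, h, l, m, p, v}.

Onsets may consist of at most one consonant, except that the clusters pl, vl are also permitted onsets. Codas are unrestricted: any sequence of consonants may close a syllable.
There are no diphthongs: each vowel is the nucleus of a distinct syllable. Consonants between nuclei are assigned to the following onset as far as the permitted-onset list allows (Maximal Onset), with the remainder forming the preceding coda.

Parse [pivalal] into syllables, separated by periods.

pi.va.lal

Vowels present: i, a, a; each is a nucleus, giving 3 syllables.
σ1/σ2 boundary: just /v/ — single C goes to the following onset.
σ2/σ3 boundary: /l/ is a single consonant, so it becomes the next onset.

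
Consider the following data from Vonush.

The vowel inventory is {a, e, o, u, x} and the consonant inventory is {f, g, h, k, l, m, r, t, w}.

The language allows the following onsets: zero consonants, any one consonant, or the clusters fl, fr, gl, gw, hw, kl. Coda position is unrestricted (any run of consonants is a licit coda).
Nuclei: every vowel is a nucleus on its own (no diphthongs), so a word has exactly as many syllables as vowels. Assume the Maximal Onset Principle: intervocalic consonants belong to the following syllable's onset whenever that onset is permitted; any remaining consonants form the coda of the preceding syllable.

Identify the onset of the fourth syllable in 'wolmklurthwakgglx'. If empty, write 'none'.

Vowels present: o, u, a, x; each is a nucleus, giving 4 syllables.
V1 /o/ – V2 /u/: /lmkl/; trying suffixes from longest down, /kl/ is the first permitted one, so coda /lm/ | onset /kl/.
V2 /u/ – V3 /a/: /rthw/ splits as /rt/ + /hw/ (/hw/ is the longest suffix that is a licit onset).
V3 /a/ – V4 /x/: /kggl/; trying suffixes from longest down, /gl/ is the first permitted one, so coda /kg/ | onset /gl/.
Result: wolm.klurt.hwakg.glx.
Syllable 4 is /glx/: onset /gl/, nucleus /x/, coda ∅.

gl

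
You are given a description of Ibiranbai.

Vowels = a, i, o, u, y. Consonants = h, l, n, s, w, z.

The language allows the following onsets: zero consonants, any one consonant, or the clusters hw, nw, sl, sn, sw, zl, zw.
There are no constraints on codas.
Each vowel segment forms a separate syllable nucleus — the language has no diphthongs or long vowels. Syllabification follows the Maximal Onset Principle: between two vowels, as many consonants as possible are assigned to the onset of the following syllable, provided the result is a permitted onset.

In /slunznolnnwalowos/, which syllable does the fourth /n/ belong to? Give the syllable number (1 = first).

3

Nuclei (vowels): u, o, a, o, o → 5 syllables.
/u…o/ gap (V1→V2): /nzn/ splits as /nz/ + /n/ (/n/ is the longest suffix that is a licit onset).
/o…a/ gap (V2→V3): cluster /lnnw/ — the longest permitted-onset suffix is /nw/; onset = /nw/, preceding coda = /ln/.
/a…o/ gap (V3→V4): just /l/ — single C goes to the following onset.
/o…o/ gap (V4→V5): /w/ is a single consonant, so it becomes the next onset.
Putting it together: slunz.noln.nwa.lo.wos.
The fourth /n/ is in the onset of syllable 3 (/nwa/).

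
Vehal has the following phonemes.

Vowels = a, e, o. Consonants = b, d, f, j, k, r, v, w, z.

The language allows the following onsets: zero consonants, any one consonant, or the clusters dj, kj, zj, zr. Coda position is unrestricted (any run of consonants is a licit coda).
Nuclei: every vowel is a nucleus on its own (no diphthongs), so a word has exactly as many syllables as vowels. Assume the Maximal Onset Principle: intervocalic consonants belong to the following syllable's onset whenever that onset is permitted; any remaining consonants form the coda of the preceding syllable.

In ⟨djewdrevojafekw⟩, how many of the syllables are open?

Nuclei (vowels): e, e, o, a, e → 5 syllables.
/e…e/ gap (V1→V2): /wdr/ splits as /wd/ + /r/ (/r/ is the longest suffix that is a licit onset).
/e…o/ gap (V2→V3): /v/ → onset of the next syllable (single consonants are always licit onsets).
/o…a/ gap (V3→V4): just /j/ — single C goes to the following onset.
/a…e/ gap (V4→V5): just /f/ — single C goes to the following onset.
So the parse is djewd.re.vo.ja.fekw.
Classifying each syllable: /djewd/ (closed), /re/ (open), /vo/ (open), /ja/ (open), /fekw/ (closed).
Open syllables: 3.

3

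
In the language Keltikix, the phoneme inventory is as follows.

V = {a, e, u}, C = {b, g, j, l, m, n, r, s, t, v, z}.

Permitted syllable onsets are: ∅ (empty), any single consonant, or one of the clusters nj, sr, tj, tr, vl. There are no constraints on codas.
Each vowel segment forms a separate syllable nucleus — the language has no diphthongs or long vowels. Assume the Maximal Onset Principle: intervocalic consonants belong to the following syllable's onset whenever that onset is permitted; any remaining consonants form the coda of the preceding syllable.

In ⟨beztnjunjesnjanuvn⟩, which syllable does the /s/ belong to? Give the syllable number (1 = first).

Nuclei (vowels): e, u, e, a, u → 5 syllables.
σ1/σ2 boundary: /ztnj/; trying suffixes from longest down, /nj/ is the first permitted one, so coda /zt/ | onset /nj/.
σ2/σ3 boundary: /nj/ is a licit onset in full, so it all attaches to the next syllable.
σ3/σ4 boundary: /snj/; trying suffixes from longest down, /nj/ is the first permitted one, so coda /s/ | onset /nj/.
σ4/σ5 boundary: /n/ is a single consonant, so it becomes the next onset.
Syllabification: bezt.nju.njes.nja.nuvn.
The /s/ is in the coda of syllable 3 (/njes/).

3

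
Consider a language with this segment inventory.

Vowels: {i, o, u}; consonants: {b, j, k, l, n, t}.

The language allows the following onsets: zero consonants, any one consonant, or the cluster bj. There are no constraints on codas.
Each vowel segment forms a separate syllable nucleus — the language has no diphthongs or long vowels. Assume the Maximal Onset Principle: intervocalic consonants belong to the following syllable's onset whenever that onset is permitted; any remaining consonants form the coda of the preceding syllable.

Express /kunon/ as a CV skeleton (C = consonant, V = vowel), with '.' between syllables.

CV.CVC

The vowels are u, o — 2 nuclei, so 2 syllables.
Between /u/ (V1) and /o/ (V2): /n/ → onset of the next syllable (single consonants are always licit onsets).
Putting it together: ku.non.
Mapping each syllable to C/V: /ku/ → CV, /non/ → CVC.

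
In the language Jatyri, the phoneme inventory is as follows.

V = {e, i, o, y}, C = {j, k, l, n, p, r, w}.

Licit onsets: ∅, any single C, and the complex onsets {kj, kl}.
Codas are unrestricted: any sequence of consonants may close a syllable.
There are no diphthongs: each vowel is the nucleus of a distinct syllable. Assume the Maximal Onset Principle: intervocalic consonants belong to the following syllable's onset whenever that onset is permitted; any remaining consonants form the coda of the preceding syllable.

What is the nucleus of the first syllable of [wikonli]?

Vowels present: i, o, i; each is a nucleus, giving 3 syllables.
The first nucleus (vowel 1 from the left) is /i/.

i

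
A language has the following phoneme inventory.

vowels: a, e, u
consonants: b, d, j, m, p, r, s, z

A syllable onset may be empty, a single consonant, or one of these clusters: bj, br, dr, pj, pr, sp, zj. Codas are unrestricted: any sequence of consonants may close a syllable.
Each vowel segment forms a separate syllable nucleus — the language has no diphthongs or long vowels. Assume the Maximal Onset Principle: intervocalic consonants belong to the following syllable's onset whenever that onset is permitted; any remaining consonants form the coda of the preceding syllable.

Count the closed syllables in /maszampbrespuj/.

3

The vowels are a, a, e, u — 4 nuclei, so 4 syllables.
/a…a/ gap (V1→V2): /sz/ splits as /s/ + /z/ (/z/ is the longest suffix that is a licit onset).
/a…e/ gap (V2→V3): /mpbr/ splits as /mp/ + /br/ (/br/ is the longest suffix that is a licit onset).
/e…u/ gap (V3→V4): /sp/ — entire cluster is a permitted onset → onset /sp/, coda ∅.
Result: mas.zamp.bre.spuj.
Classifying each syllable: /mas/ (closed), /zamp/ (closed), /bre/ (open), /spuj/ (closed).
Closed syllables: 3.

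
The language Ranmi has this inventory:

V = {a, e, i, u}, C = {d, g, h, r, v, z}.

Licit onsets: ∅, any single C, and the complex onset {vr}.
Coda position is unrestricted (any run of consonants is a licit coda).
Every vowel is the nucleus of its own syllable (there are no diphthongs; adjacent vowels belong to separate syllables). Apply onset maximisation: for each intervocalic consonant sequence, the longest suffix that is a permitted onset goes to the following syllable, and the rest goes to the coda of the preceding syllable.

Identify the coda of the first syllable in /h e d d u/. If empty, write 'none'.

d

Nuclei (vowels): e, u → 2 syllables.
/e…u/ gap (V1→V2): /dd/; trying suffixes from longest down, /d/ is the first permitted one, so coda /d/ | onset /d/.
Putting it together: hed.du.
Syllable 1 is /hed/: onset /h/, nucleus /e/, coda /d/.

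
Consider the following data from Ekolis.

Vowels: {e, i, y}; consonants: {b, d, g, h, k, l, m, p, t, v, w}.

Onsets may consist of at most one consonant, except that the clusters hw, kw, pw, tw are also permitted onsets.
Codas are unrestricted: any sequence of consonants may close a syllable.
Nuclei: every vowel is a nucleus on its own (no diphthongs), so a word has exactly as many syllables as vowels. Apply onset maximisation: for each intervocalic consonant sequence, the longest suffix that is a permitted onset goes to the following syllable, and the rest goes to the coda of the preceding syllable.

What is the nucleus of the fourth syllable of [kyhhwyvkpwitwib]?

Vowels present: y, y, i, i; each is a nucleus, giving 4 syllables.
The fourth nucleus (vowel 4 from the left) is /i/.

i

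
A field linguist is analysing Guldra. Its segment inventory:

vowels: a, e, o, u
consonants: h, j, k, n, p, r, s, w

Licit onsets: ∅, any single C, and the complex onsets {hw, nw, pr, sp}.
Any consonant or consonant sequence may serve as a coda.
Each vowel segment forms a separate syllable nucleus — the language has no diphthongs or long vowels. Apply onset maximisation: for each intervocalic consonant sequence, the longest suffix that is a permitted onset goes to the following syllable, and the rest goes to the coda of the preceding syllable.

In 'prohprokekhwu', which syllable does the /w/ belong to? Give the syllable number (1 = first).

4

Vowels present: o, o, e, u; each is a nucleus, giving 4 syllables.
σ1/σ2 boundary: /hpr/; trying suffixes from longest down, /pr/ is the first permitted one, so coda /h/ | onset /pr/.
σ2/σ3 boundary: just /k/ — single C goes to the following onset.
σ3/σ4 boundary: /khw/ — longest licit onset from the right is /hw/, leaving /k/ as coda.
So the parse is proh.pro.kek.hwu.
The /w/ is in the onset of syllable 4 (/hwu/).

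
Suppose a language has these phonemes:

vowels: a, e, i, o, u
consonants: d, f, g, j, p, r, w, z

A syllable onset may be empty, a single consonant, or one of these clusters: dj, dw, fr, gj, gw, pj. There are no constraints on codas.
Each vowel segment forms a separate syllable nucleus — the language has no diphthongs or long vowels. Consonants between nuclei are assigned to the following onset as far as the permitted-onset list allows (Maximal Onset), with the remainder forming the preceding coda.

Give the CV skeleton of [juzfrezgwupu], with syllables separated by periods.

CVC.CCVC.CCV.CV

The vowels are u, e, u, u — 4 nuclei, so 4 syllables.
Between /u/ (V1) and /e/ (V2): /zfr/; trying suffixes from longest down, /fr/ is the first permitted one, so coda /z/ | onset /fr/.
Between /e/ (V2) and /u/ (V3): /zgw/ splits as /z/ + /gw/ (/gw/ is the longest suffix that is a licit onset).
Between /u/ (V3) and /u/ (V4): just /p/ — single C goes to the following onset.
Result: juz.frez.gwu.pu.
Mapping each syllable to C/V: /juz/ → CVC, /frez/ → CCVC, /gwu/ → CCV, /pu/ → CV.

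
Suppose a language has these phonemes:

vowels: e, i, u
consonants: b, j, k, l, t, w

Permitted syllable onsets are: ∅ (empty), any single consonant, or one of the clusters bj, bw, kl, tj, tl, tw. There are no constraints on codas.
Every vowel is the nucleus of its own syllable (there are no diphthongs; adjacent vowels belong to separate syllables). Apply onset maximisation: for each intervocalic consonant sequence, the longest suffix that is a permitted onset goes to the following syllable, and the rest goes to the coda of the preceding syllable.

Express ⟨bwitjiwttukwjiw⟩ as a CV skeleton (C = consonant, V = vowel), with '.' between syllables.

CCV.CCVCC.CVCC.CVC

Nuclei (vowels): i, i, u, i → 4 syllables.
V1 /i/ – V2 /i/: /tj/ — entire cluster is a permitted onset → onset /tj/, coda ∅.
V2 /i/ – V3 /u/: /wtt/ — longest licit onset from the right is /t/, leaving /wt/ as coda.
V3 /u/ – V4 /i/: cluster /kwj/ — the longest permitted-onset suffix is /j/; onset = /j/, preceding coda = /kw/.
Result: bwi.tjiwt.tukw.jiw.
Mapping each syllable to C/V: /bwi/ → CCV, /tjiwt/ → CCVCC, /tukw/ → CVCC, /jiw/ → CVC.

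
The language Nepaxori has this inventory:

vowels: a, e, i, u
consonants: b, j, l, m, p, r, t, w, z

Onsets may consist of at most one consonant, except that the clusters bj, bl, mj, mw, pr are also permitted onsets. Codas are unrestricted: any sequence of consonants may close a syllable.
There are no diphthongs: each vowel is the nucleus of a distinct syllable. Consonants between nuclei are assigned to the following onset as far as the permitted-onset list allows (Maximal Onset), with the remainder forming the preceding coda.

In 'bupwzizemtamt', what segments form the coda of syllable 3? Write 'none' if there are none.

Vowels present: u, i, e, a; each is a nucleus, giving 4 syllables.
V1 /u/ – V2 /i/: /pwz/; trying suffixes from longest down, /z/ is the first permitted one, so coda /pw/ | onset /z/.
V2 /i/ – V3 /e/: /z/ is a single consonant, so it becomes the next onset.
V3 /e/ – V4 /a/: /mt/; trying suffixes from longest down, /t/ is the first permitted one, so coda /m/ | onset /t/.
Putting it together: bupw.zi.zem.tamt.
Syllable 3 is /zem/: onset /z/, nucleus /e/, coda /m/.

m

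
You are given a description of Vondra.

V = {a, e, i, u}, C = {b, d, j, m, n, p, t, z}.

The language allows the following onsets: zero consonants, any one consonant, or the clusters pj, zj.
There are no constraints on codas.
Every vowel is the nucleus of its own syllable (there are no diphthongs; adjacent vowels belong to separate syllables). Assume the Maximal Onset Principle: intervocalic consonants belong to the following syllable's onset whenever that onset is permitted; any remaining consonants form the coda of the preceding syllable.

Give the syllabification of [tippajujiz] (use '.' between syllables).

Vowels present: i, a, u, i; each is a nucleus, giving 4 syllables.
/i…a/ gap (V1→V2): cluster /pp/ — the longest permitted-onset suffix is /p/; onset = /p/, preceding coda = /p/.
/a…u/ gap (V2→V3): /j/ → onset of the next syllable (single consonants are always licit onsets).
/u…i/ gap (V3→V4): /j/ → onset of the next syllable (single consonants are always licit onsets).

tip.pa.ju.jiz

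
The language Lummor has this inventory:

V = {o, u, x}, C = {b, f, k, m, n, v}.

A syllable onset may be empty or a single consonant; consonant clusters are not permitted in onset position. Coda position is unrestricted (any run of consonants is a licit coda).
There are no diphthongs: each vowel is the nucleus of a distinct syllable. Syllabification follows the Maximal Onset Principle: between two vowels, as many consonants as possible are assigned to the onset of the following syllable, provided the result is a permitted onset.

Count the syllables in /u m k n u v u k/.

3

The vowels are u, u, u — 3 nuclei, so 3 syllables.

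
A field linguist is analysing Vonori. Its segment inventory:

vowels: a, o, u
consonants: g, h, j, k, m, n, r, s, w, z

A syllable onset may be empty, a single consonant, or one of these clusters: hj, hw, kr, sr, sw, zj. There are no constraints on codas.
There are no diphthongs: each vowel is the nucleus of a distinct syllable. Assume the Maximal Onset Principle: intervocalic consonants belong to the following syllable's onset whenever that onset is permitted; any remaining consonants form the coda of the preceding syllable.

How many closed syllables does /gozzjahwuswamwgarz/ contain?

The vowels are o, a, u, a, a — 5 nuclei, so 5 syllables.
/o…a/ gap (V1→V2): /zzj/ splits as /z/ + /zj/ (/zj/ is the longest suffix that is a licit onset).
/a…u/ gap (V2→V3): /hw/ is a licit onset in full, so it all attaches to the next syllable.
/u…a/ gap (V3→V4): /sw/ is a licit onset in full, so it all attaches to the next syllable.
/a…a/ gap (V4→V5): /mwg/ — longest licit onset from the right is /g/, leaving /mw/ as coda.
Syllabification: goz.zja.hwu.swamw.garz.
Classifying each syllable: /goz/ (closed), /zja/ (open), /hwu/ (open), /swamw/ (closed), /garz/ (closed).
Closed syllables: 3.

3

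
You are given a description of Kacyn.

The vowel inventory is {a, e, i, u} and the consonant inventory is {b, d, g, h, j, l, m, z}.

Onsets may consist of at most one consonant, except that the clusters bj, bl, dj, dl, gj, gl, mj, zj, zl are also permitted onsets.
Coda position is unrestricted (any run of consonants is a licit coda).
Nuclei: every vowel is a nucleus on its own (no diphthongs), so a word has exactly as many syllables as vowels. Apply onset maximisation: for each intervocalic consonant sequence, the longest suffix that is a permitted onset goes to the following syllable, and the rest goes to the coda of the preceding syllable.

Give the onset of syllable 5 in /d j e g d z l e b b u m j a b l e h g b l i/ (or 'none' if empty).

bl

Vowels present: e, e, u, a, e, i; each is a nucleus, giving 6 syllables.
/e…e/ gap (V1→V2): /gdzl/ — longest licit onset from the right is /zl/, leaving /gd/ as coda.
/e…u/ gap (V2→V3): /bb/; trying suffixes from longest down, /b/ is the first permitted one, so coda /b/ | onset /b/.
/u…a/ gap (V3→V4): cluster /mj/ — /mj/ is itself a permitted onset, so the whole cluster goes right; preceding coda = ∅.
/a…e/ gap (V4→V5): cluster /bl/ — /bl/ is itself a permitted onset, so the whole cluster goes right; preceding coda = ∅.
/e…i/ gap (V5→V6): /hgbl/; trying suffixes from longest down, /bl/ is the first permitted one, so coda /hg/ | onset /bl/.
Putting it together: djegd.zleb.bu.mja.blehg.bli.
Syllable 5 is /blehg/: onset /bl/, nucleus /e/, coda /hg/.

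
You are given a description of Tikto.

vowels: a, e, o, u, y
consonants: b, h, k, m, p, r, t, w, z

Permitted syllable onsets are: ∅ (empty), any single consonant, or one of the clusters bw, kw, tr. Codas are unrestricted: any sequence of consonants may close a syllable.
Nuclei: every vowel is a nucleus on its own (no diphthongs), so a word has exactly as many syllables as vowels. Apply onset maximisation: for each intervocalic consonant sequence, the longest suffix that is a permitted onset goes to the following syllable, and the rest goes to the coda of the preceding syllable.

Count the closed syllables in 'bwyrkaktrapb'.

3

Vowels present: y, a, a; each is a nucleus, giving 3 syllables.
Between /y/ (V1) and /a/ (V2): cluster /rk/ — the longest permitted-onset suffix is /k/; onset = /k/, preceding coda = /r/.
Between /a/ (V2) and /a/ (V3): /ktr/; trying suffixes from longest down, /tr/ is the first permitted one, so coda /k/ | onset /tr/.
Putting it together: bwyr.kak.trapb.
Classifying each syllable: /bwyr/ (closed), /kak/ (closed), /trapb/ (closed).
Closed syllables: 3.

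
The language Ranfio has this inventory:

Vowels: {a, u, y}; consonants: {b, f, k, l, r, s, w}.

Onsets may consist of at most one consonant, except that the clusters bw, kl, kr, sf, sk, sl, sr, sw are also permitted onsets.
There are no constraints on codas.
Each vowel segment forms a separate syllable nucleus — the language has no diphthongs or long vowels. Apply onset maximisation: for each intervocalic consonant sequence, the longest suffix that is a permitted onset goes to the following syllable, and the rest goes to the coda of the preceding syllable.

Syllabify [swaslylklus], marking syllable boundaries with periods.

swa.slyl.klus

Nuclei (vowels): a, y, u → 3 syllables.
/a…y/ gap (V1→V2): /sl/ is a licit onset in full, so it all attaches to the next syllable.
/y…u/ gap (V2→V3): /lkl/; trying suffixes from longest down, /kl/ is the first permitted one, so coda /l/ | onset /kl/.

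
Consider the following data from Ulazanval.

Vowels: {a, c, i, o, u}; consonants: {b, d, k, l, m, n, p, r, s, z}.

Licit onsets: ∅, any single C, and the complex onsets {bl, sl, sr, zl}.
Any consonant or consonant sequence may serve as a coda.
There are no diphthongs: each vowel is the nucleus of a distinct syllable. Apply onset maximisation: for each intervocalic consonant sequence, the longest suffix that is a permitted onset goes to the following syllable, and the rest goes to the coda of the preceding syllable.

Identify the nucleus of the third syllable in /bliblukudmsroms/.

The vowels are i, u, u, o — 4 nuclei, so 4 syllables.
The third nucleus (vowel 3 from the left) is /u/.

u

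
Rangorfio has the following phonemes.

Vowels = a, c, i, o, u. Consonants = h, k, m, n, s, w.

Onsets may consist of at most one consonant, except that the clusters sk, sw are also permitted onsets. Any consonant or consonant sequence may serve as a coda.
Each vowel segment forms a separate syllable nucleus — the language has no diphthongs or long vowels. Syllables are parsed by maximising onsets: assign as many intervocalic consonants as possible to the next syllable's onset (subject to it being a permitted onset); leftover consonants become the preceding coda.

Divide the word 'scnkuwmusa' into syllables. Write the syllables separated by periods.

Vowels present: c, u, u, a; each is a nucleus, giving 4 syllables.
Between /c/ (V1) and /u/ (V2): cluster /nk/ — the longest permitted-onset suffix is /k/; onset = /k/, preceding coda = /n/.
Between /u/ (V2) and /u/ (V3): /wm/ splits as /w/ + /m/ (/m/ is the longest suffix that is a licit onset).
Between /u/ (V3) and /a/ (V4): /s/ is a single consonant, so it becomes the next onset.

scn.kuw.mu.sa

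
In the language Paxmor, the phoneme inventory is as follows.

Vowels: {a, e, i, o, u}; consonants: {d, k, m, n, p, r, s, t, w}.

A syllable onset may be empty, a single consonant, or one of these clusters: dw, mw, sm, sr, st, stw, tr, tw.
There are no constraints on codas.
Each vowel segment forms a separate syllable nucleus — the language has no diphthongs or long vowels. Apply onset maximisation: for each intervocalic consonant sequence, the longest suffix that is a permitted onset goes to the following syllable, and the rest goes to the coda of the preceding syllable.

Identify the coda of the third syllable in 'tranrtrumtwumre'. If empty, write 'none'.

m

The vowels are a, u, u, e — 4 nuclei, so 4 syllables.
/a…u/ gap (V1→V2): /nrtr/; trying suffixes from longest down, /tr/ is the first permitted one, so coda /nr/ | onset /tr/.
/u…u/ gap (V2→V3): cluster /mtw/ — the longest permitted-onset suffix is /tw/; onset = /tw/, preceding coda = /m/.
/u…e/ gap (V3→V4): /mr/ splits as /m/ + /r/ (/r/ is the longest suffix that is a licit onset).
Putting it together: tranr.trum.twum.re.
Syllable 3 is /twum/: onset /tw/, nucleus /u/, coda /m/.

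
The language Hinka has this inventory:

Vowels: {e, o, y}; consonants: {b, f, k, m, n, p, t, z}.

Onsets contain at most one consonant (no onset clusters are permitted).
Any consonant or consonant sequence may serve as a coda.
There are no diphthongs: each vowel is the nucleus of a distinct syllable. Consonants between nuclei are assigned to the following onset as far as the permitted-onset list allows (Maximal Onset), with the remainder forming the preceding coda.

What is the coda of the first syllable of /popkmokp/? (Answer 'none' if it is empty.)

Nuclei (vowels): o, o → 2 syllables.
σ1/σ2 boundary: cluster /pkm/ — the longest permitted-onset suffix is /m/; onset = /m/, preceding coda = /pk/.
Syllabification: popk.mokp.
Syllable 1 is /popk/: onset /p/, nucleus /o/, coda /pk/.

pk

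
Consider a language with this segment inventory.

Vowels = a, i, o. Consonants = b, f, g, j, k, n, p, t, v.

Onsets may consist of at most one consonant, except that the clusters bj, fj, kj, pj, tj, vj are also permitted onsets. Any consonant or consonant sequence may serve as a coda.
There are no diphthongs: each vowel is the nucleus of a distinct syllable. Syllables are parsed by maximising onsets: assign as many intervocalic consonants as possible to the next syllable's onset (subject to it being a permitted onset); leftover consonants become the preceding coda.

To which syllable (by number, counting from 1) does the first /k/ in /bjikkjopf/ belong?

The vowels are i, o — 2 nuclei, so 2 syllables.
/i…o/ gap (V1→V2): /kkj/ — longest licit onset from the right is /kj/, leaving /k/ as coda.
Syllabification: bjik.kjopf.
The first /k/ is in the coda of syllable 1 (/bjik/).

1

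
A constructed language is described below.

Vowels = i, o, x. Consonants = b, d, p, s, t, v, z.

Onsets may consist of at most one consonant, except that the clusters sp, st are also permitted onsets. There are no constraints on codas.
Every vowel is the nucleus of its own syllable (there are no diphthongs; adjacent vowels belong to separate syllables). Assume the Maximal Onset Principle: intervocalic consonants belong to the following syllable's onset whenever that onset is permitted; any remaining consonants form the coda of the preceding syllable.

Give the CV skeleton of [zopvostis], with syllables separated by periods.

CVC.CV.CCVC

Vowels present: o, o, i; each is a nucleus, giving 3 syllables.
V1 /o/ – V2 /o/: /pv/ — longest licit onset from the right is /v/, leaving /p/ as coda.
V2 /o/ – V3 /i/: /st/ — entire cluster is a permitted onset → onset /st/, coda ∅.
Putting it together: zop.vo.stis.
Mapping each syllable to C/V: /zop/ → CVC, /vo/ → CV, /stis/ → CCVC.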